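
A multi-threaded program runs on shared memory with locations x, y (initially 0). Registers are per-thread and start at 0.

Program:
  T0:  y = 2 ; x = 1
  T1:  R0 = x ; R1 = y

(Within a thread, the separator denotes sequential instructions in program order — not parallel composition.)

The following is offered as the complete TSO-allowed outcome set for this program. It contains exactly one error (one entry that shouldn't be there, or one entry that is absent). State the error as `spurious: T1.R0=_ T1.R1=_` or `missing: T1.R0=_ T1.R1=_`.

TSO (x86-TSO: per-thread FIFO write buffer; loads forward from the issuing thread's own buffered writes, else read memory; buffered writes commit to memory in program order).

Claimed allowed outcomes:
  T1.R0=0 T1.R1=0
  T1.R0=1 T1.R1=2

missing: T1.R0=0 T1.R1=2

outcome vector order: (T1.R0,T1.R1)
TSO: 3 outcomes — {0/0, 0/2, 1/2}
TSO∖claimed = {0/2}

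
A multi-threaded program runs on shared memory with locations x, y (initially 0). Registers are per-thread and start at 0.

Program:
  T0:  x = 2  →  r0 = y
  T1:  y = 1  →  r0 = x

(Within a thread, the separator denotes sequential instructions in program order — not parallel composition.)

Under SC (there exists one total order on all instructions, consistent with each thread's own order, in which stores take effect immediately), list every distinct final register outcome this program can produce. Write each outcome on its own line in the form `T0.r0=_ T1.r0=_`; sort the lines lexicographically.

outcome vector order: (T0.r0,T1.r0)
|SC outcomes| = 3

T0.r0=0 T1.r0=2
T0.r0=1 T1.r0=0
T0.r0=1 T1.r0=2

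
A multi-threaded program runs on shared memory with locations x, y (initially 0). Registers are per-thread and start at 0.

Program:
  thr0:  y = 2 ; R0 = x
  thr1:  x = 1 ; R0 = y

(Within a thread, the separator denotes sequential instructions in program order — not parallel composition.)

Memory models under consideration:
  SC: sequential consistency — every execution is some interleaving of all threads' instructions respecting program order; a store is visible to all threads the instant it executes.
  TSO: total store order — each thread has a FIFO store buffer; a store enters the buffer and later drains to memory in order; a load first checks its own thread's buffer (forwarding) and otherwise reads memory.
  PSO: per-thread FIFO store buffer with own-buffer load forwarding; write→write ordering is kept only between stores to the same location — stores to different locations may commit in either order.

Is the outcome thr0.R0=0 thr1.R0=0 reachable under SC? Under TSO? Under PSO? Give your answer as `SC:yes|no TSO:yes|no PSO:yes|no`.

SC:no TSO:yes PSO:yes

outcome vector order: (thr0.R0,thr1.R0)
SC: 3 outcomes — {<0 2>; <1 0>; <1 2>}
TSO: 4 outcomes — {<0 0>; <0 2>; <1 0>; <1 2>}
PSO: 4 outcomes — {<0 0>; <0 2>; <1 0>; <1 2>}
target <0 0> ∈ {TSO,PSO}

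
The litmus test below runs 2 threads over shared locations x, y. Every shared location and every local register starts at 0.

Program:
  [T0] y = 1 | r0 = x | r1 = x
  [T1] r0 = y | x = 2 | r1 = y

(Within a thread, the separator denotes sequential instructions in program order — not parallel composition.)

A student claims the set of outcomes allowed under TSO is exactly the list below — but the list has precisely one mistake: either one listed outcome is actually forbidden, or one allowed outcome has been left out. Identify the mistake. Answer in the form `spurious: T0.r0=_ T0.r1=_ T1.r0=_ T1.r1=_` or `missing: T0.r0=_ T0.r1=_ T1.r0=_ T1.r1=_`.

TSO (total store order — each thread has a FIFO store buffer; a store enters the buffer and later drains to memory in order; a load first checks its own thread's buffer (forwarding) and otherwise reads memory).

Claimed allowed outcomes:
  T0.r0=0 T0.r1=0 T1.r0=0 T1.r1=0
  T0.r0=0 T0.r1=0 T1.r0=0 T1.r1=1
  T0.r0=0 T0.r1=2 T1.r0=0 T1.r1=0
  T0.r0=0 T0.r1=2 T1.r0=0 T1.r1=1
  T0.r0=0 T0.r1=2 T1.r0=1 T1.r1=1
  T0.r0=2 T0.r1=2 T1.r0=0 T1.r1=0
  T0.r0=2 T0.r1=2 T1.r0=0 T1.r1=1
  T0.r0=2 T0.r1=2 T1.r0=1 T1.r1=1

missing: T0.r0=0 T0.r1=0 T1.r0=1 T1.r1=1

outcome vector order: (T0.r0,T0.r1,T1.r0,T1.r1)
[TSO] allowed = {0000; 0001; 0011; 0200; 0201; 0211; 2200; 2201; 2211}
TSO∖claimed = {0011}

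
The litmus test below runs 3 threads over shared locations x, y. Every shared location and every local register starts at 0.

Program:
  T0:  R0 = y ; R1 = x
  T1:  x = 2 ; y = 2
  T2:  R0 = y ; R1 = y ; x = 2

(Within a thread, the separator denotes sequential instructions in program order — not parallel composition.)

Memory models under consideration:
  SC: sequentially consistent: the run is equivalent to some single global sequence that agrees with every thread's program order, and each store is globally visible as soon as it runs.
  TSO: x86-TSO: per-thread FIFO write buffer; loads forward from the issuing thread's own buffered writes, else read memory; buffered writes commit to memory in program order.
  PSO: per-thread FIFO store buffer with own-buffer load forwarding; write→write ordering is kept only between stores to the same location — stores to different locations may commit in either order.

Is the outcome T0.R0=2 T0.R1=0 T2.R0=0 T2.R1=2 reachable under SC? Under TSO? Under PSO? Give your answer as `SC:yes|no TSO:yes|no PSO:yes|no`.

outcome vector order: (T0.R0,T0.R1,T2.R0,T2.R1)
SC (9): 0000; 0002; 0022; 0200; 0202; 0222; 2200; 2202; 2222
TSO (9): 0000; 0002; 0022; 0200; 0202; 0222; 2200; 2202; 2222
PSO (12): 0000; 0002; 0022; 0200; 0202; 0222; 2000; 2002; 2022; 2200; 2202; 2222
target 2002 ∈ {PSO}

SC:no TSO:no PSO:yes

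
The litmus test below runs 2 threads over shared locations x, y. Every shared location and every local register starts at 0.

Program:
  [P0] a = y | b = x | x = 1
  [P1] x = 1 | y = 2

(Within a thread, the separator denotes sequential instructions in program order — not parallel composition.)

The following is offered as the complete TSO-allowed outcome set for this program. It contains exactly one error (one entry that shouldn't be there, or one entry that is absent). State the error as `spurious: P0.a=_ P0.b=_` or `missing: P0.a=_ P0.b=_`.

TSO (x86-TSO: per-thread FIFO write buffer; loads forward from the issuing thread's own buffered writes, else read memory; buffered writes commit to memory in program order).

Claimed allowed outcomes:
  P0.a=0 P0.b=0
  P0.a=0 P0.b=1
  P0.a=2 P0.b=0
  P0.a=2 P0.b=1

spurious: P0.a=2 P0.b=0

outcome vector order: (P0.a,P0.b)
under TSO → (0,0); (0,1); (2,1)
claimed∖TSO = {(2,0)}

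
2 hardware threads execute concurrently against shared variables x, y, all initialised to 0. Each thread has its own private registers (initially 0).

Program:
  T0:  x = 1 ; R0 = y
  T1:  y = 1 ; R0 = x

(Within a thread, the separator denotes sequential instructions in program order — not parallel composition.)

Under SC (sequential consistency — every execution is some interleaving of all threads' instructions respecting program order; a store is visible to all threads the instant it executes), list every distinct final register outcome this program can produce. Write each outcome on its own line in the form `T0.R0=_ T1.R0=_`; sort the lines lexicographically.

T0.R0=0 T1.R0=1
T0.R0=1 T1.R0=0
T0.R0=1 T1.R0=1

outcome vector order: (T0.R0,T1.R0)
|SC outcomes| = 3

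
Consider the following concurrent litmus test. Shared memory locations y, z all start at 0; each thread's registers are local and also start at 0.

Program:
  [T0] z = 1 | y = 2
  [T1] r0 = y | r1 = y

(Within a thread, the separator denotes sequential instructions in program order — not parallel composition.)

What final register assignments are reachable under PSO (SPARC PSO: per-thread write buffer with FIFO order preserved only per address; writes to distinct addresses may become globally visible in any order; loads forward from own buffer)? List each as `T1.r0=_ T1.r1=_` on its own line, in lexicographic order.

T1.r0=0 T1.r1=0
T1.r0=0 T1.r1=2
T1.r0=2 T1.r1=2

outcome vector order: (T1.r0,T1.r1)
|PSO outcomes| = 3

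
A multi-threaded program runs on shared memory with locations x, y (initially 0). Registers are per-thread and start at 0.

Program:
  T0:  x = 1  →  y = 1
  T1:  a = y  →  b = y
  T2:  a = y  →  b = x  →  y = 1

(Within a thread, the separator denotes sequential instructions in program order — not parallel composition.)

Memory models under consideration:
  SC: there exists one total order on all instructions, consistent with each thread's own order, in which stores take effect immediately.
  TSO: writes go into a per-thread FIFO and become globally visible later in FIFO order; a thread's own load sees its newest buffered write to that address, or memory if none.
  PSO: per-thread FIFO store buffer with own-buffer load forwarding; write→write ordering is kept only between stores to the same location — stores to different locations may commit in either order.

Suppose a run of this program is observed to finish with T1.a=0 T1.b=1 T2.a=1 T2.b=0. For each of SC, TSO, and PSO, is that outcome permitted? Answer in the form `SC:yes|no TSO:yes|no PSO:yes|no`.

SC:no TSO:no PSO:yes

outcome vector order: (T1.a,T1.b,T2.a,T2.b)
under SC → 0/0/0/0, 0/0/0/1, 0/0/1/1, 0/1/0/0, 0/1/0/1, 0/1/1/1, 1/1/0/0, 1/1/0/1, 1/1/1/1
under TSO → 0/0/0/0, 0/0/0/1, 0/0/1/1, 0/1/0/0, 0/1/0/1, 0/1/1/1, 1/1/0/0, 1/1/0/1, 1/1/1/1
under PSO → 0/0/0/0, 0/0/0/1, 0/0/1/0, 0/0/1/1, 0/1/0/0, 0/1/0/1, 0/1/1/0, 0/1/1/1, 1/1/0/0, 1/1/0/1, 1/1/1/0, 1/1/1/1
target 0/1/1/0 ∈ {PSO}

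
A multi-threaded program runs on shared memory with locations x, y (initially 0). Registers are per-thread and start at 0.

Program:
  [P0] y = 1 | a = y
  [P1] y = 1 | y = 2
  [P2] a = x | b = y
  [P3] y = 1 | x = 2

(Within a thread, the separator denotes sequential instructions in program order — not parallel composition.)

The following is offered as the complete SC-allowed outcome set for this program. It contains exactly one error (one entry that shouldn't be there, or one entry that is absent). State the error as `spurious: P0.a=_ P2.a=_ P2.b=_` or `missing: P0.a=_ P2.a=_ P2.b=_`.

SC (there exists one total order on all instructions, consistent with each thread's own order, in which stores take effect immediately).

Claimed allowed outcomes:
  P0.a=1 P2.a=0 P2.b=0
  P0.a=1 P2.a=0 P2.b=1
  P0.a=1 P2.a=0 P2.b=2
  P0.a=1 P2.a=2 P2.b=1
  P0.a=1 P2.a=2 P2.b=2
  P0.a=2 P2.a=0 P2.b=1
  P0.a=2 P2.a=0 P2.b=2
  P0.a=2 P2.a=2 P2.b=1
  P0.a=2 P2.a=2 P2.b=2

outcome vector order: (P0.a,P2.a,P2.b)
[SC] allowed = {<1 0 0> <1 0 1> <1 0 2> <1 2 1> <1 2 2> <2 0 0> <2 0 1> <2 0 2> <2 2 1> <2 2 2>}
SC∖claimed = {<2 0 0>}

missing: P0.a=2 P2.a=0 P2.b=0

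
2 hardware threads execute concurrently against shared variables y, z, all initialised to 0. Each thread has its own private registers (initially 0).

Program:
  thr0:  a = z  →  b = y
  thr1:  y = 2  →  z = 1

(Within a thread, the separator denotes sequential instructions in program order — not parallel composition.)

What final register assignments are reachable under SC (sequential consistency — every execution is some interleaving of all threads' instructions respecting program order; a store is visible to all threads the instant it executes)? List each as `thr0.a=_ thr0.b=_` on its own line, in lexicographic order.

outcome vector order: (thr0.a,thr0.b)
|SC outcomes| = 3

thr0.a=0 thr0.b=0
thr0.a=0 thr0.b=2
thr0.a=1 thr0.b=2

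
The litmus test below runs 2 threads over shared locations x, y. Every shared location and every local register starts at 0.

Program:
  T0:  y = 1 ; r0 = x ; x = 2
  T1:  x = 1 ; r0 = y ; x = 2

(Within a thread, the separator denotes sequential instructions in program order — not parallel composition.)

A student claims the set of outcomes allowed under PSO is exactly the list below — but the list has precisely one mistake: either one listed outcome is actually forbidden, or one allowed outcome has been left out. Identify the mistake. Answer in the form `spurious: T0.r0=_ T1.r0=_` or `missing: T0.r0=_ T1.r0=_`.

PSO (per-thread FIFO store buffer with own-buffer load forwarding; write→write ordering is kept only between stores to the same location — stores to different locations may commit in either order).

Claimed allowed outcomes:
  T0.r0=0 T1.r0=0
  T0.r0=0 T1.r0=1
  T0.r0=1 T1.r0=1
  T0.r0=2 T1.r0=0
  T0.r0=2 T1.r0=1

missing: T0.r0=1 T1.r0=0

outcome vector order: (T0.r0,T1.r0)
PSO (6): 0/0 0/1 1/0 1/1 2/0 2/1
PSO∖claimed = {1/0}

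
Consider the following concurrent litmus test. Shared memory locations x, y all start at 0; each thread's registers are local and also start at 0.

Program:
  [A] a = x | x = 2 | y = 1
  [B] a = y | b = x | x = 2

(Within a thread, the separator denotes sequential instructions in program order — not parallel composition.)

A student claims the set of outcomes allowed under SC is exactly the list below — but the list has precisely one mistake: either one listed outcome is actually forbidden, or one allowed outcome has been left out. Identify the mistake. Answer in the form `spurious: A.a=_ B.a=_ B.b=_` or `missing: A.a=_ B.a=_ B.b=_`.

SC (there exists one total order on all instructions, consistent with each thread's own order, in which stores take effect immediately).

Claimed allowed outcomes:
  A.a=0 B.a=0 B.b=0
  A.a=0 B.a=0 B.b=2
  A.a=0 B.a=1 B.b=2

outcome vector order: (A.a,B.a,B.b)
SC (4): 000, 002, 012, 200
SC∖claimed = {200}

missing: A.a=2 B.a=0 B.b=0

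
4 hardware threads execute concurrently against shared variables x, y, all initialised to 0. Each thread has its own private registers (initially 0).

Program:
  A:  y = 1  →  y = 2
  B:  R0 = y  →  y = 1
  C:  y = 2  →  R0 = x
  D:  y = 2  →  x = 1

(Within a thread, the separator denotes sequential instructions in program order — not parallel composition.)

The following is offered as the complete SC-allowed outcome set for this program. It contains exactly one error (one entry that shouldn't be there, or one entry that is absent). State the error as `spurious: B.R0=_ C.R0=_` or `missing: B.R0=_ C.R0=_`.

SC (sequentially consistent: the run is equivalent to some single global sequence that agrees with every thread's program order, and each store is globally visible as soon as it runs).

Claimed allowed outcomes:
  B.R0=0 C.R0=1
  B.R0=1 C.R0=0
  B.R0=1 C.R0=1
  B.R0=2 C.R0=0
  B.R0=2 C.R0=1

missing: B.R0=0 C.R0=0

outcome vector order: (B.R0,C.R0)
SC: 6 outcomes — {0/0; 0/1; 1/0; 1/1; 2/0; 2/1}
SC∖claimed = {0/0}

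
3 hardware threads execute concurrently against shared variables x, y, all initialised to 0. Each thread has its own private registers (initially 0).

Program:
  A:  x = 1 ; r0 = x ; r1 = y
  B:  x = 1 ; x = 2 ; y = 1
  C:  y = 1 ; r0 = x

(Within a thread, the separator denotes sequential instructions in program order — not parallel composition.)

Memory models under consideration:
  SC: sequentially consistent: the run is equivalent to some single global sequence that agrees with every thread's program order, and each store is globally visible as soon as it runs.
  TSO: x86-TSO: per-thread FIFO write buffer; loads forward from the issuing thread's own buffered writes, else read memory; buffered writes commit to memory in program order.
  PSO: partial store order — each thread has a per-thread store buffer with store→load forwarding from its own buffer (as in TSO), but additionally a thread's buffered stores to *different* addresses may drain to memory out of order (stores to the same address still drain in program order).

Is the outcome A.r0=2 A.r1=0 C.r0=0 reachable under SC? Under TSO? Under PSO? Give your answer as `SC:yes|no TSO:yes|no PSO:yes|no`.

SC:no TSO:yes PSO:yes

outcome vector order: (A.r0,A.r1,C.r0)
SC: 9 outcomes — {101 102 110 111 112 202 210 211 212}
TSO: 12 outcomes — {100 101 102 110 111 112 200 201 202 210 211 212}
PSO: 12 outcomes — {100 101 102 110 111 112 200 201 202 210 211 212}
target 200 ∈ {TSO,PSO}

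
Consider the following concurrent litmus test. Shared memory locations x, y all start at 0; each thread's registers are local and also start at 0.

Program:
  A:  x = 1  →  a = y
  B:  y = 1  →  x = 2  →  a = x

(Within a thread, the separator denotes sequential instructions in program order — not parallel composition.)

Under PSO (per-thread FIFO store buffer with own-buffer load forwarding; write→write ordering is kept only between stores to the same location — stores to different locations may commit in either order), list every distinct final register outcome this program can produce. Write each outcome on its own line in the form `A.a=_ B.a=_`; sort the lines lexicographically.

outcome vector order: (A.a,B.a)
|PSO outcomes| = 4

A.a=0 B.a=1
A.a=0 B.a=2
A.a=1 B.a=1
A.a=1 B.a=2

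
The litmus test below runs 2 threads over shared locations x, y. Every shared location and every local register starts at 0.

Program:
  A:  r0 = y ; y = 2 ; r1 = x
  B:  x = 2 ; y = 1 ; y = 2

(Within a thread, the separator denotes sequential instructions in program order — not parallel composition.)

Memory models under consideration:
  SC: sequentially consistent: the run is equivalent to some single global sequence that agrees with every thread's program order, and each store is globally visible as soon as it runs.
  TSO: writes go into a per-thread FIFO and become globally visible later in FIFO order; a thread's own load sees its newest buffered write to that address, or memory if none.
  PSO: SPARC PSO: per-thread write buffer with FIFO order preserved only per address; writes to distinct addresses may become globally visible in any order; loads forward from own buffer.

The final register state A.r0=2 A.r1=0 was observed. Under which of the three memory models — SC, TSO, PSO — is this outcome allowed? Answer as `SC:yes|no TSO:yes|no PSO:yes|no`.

outcome vector order: (A.r0,A.r1)
under SC → 00 02 12 22
under TSO → 00 02 12 22
under PSO → 00 02 10 12 20 22
target 20 ∈ {PSO}

SC:no TSO:no PSO:yes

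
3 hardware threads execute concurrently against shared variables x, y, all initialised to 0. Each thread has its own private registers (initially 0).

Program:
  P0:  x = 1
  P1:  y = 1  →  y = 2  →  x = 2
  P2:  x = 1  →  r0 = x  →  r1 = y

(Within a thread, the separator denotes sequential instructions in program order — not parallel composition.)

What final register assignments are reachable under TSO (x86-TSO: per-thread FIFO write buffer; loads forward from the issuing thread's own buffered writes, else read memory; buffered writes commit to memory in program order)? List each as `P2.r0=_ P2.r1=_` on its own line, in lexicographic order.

P2.r0=1 P2.r1=0
P2.r0=1 P2.r1=1
P2.r0=1 P2.r1=2
P2.r0=2 P2.r1=2

outcome vector order: (P2.r0,P2.r1)
|TSO outcomes| = 4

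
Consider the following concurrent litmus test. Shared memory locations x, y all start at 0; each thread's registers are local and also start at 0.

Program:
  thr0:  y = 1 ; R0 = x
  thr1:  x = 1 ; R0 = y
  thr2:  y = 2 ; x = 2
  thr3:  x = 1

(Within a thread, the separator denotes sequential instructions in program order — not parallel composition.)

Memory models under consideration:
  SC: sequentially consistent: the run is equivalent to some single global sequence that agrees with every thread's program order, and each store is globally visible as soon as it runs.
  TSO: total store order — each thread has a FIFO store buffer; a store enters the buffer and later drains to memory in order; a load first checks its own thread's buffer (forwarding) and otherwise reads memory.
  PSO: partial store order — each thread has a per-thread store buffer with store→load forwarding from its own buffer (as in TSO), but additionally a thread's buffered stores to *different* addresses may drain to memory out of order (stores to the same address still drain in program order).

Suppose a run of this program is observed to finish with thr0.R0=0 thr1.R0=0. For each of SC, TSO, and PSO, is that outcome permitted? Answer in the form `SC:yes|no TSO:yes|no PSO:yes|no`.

outcome vector order: (thr0.R0,thr1.R0)
SC: 8 outcomes — {<0 1>; <0 2>; <1 0>; <1 1>; <1 2>; <2 0>; <2 1>; <2 2>}
TSO: 9 outcomes — {<0 0>; <0 1>; <0 2>; <1 0>; <1 1>; <1 2>; <2 0>; <2 1>; <2 2>}
PSO: 9 outcomes — {<0 0>; <0 1>; <0 2>; <1 0>; <1 1>; <1 2>; <2 0>; <2 1>; <2 2>}
target <0 0> ∈ {TSO,PSO}

SC:no TSO:yes PSO:yes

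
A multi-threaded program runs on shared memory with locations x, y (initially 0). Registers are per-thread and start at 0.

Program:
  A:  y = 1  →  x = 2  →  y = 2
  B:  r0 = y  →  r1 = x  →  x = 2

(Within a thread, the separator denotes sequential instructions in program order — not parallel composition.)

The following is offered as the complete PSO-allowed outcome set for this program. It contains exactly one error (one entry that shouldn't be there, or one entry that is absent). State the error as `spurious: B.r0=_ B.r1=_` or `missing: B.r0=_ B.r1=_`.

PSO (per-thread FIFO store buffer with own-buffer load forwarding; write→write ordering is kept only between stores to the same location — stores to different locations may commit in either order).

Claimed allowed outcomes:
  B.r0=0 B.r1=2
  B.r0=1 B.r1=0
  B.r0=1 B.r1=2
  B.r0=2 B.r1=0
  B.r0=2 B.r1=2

missing: B.r0=0 B.r1=0

outcome vector order: (B.r0,B.r1)
PSO (6): 00, 02, 10, 12, 20, 22
PSO∖claimed = {00}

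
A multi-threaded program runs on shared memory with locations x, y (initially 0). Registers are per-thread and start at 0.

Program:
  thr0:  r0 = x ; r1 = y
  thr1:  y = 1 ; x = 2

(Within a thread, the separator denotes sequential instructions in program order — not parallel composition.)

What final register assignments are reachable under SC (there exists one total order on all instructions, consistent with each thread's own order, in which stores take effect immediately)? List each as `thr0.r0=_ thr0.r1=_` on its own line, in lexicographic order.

outcome vector order: (thr0.r0,thr0.r1)
|SC outcomes| = 3

thr0.r0=0 thr0.r1=0
thr0.r0=0 thr0.r1=1
thr0.r0=2 thr0.r1=1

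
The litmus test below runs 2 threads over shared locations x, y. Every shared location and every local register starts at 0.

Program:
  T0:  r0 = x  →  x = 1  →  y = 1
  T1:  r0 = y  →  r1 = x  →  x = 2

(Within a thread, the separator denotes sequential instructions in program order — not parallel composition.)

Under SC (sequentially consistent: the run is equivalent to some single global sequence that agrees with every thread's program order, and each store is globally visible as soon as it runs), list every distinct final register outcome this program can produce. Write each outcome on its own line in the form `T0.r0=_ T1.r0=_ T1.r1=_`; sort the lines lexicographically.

outcome vector order: (T0.r0,T1.r0,T1.r1)
|SC outcomes| = 4

T0.r0=0 T1.r0=0 T1.r1=0
T0.r0=0 T1.r0=0 T1.r1=1
T0.r0=0 T1.r0=1 T1.r1=1
T0.r0=2 T1.r0=0 T1.r1=0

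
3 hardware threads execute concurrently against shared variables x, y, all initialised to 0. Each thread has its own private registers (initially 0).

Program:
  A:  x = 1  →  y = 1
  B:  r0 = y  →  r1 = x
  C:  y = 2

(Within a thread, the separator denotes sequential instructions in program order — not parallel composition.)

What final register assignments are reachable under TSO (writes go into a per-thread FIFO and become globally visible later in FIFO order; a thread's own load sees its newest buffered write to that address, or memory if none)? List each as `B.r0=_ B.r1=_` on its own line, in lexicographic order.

outcome vector order: (B.r0,B.r1)
|TSO outcomes| = 5

B.r0=0 B.r1=0
B.r0=0 B.r1=1
B.r0=1 B.r1=1
B.r0=2 B.r1=0
B.r0=2 B.r1=1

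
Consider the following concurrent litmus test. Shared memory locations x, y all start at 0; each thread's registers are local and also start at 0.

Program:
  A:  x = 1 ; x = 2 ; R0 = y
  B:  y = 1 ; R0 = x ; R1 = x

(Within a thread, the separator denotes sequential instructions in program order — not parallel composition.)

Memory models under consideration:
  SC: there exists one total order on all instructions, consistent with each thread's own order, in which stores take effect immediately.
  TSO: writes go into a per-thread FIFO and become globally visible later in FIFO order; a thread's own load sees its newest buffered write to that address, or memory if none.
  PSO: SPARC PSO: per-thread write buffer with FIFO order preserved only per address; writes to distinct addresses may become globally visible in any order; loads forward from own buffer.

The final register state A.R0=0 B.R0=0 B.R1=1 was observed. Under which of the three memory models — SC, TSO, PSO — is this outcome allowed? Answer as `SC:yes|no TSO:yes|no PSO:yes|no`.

SC:no TSO:yes PSO:yes

outcome vector order: (A.R0,B.R0,B.R1)
[SC] allowed = {0/2/2, 1/0/0, 1/0/1, 1/0/2, 1/1/1, 1/1/2, 1/2/2}
[TSO] allowed = {0/0/0, 0/0/1, 0/0/2, 0/1/1, 0/1/2, 0/2/2, 1/0/0, 1/0/1, 1/0/2, 1/1/1, 1/1/2, 1/2/2}
[PSO] allowed = {0/0/0, 0/0/1, 0/0/2, 0/1/1, 0/1/2, 0/2/2, 1/0/0, 1/0/1, 1/0/2, 1/1/1, 1/1/2, 1/2/2}
target 0/0/1 ∈ {TSO,PSO}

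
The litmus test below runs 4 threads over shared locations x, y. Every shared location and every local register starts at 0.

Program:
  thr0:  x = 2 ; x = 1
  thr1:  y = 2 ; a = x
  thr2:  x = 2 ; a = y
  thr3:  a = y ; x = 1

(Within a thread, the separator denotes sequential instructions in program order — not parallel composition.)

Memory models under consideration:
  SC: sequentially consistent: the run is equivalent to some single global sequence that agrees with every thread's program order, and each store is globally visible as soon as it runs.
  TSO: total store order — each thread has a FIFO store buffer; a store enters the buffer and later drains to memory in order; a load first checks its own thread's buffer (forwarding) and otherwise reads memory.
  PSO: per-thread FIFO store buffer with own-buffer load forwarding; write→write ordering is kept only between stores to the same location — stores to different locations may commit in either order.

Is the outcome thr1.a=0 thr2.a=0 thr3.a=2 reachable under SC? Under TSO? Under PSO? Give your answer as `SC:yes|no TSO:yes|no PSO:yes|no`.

SC:no TSO:yes PSO:yes

outcome vector order: (thr1.a,thr2.a,thr3.a)
[SC] allowed = {(0,2,0) (0,2,2) (1,0,0) (1,0,2) (1,2,0) (1,2,2) (2,0,0) (2,0,2) (2,2,0) (2,2,2)}
[TSO] allowed = {(0,0,0) (0,0,2) (0,2,0) (0,2,2) (1,0,0) (1,0,2) (1,2,0) (1,2,2) (2,0,0) (2,0,2) (2,2,0) (2,2,2)}
[PSO] allowed = {(0,0,0) (0,0,2) (0,2,0) (0,2,2) (1,0,0) (1,0,2) (1,2,0) (1,2,2) (2,0,0) (2,0,2) (2,2,0) (2,2,2)}
target (0,0,2) ∈ {TSO,PSO}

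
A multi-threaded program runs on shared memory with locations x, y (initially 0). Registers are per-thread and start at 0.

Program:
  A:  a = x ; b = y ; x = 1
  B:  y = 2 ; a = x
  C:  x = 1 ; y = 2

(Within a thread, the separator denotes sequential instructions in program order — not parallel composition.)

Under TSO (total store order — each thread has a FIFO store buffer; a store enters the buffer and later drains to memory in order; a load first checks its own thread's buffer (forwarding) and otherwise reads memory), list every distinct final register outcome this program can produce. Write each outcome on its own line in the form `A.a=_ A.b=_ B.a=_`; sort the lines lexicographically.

A.a=0 A.b=0 B.a=0
A.a=0 A.b=0 B.a=1
A.a=0 A.b=2 B.a=0
A.a=0 A.b=2 B.a=1
A.a=1 A.b=0 B.a=0
A.a=1 A.b=0 B.a=1
A.a=1 A.b=2 B.a=0
A.a=1 A.b=2 B.a=1

outcome vector order: (A.a,A.b,B.a)
|TSO outcomes| = 8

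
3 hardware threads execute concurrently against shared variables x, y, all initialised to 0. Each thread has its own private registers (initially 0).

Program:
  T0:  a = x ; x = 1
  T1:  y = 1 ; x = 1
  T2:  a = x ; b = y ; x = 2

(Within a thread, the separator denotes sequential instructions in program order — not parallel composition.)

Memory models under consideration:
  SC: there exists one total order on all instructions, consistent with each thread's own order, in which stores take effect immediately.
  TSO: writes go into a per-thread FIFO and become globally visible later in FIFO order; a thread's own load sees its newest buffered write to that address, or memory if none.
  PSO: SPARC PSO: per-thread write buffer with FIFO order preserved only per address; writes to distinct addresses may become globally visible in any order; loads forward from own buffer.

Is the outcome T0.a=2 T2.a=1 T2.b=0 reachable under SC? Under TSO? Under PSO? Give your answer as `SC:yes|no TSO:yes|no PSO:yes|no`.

SC:no TSO:no PSO:yes

outcome vector order: (T0.a,T2.a,T2.b)
SC (10): 0/0/0 0/0/1 0/1/0 0/1/1 1/0/0 1/0/1 1/1/1 2/0/0 2/0/1 2/1/1
TSO (10): 0/0/0 0/0/1 0/1/0 0/1/1 1/0/0 1/0/1 1/1/1 2/0/0 2/0/1 2/1/1
PSO (12): 0/0/0 0/0/1 0/1/0 0/1/1 1/0/0 1/0/1 1/1/0 1/1/1 2/0/0 2/0/1 2/1/0 2/1/1
target 2/1/0 ∈ {PSO}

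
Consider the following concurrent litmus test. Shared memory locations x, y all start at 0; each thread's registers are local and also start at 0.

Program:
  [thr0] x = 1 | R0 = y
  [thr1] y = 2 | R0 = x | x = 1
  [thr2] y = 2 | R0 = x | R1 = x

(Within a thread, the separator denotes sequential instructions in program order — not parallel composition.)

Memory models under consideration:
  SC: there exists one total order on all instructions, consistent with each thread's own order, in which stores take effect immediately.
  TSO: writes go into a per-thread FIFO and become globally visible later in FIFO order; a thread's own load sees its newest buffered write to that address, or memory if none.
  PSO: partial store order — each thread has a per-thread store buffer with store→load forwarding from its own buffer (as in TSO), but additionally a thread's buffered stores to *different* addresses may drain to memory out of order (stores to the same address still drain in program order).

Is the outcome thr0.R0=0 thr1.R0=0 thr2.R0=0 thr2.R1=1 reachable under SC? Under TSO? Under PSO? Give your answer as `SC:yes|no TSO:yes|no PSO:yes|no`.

SC:no TSO:yes PSO:yes

outcome vector order: (thr0.R0,thr1.R0,thr2.R0,thr2.R1)
under SC → 0/1/1/1; 2/0/0/0; 2/0/0/1; 2/0/1/1; 2/1/0/0; 2/1/0/1; 2/1/1/1
under TSO → 0/0/0/0; 0/0/0/1; 0/0/1/1; 0/1/0/0; 0/1/0/1; 0/1/1/1; 2/0/0/0; 2/0/0/1; 2/0/1/1; 2/1/0/0; 2/1/0/1; 2/1/1/1
under PSO → 0/0/0/0; 0/0/0/1; 0/0/1/1; 0/1/0/0; 0/1/0/1; 0/1/1/1; 2/0/0/0; 2/0/0/1; 2/0/1/1; 2/1/0/0; 2/1/0/1; 2/1/1/1
target 0/0/0/1 ∈ {TSO,PSO}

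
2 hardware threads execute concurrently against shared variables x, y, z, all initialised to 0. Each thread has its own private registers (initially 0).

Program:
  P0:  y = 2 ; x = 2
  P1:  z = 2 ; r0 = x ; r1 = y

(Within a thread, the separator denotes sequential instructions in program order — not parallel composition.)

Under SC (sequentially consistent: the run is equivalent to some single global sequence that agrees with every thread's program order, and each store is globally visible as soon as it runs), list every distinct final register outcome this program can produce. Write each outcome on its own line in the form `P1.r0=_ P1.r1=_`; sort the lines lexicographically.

outcome vector order: (P1.r0,P1.r1)
|SC outcomes| = 3

P1.r0=0 P1.r1=0
P1.r0=0 P1.r1=2
P1.r0=2 P1.r1=2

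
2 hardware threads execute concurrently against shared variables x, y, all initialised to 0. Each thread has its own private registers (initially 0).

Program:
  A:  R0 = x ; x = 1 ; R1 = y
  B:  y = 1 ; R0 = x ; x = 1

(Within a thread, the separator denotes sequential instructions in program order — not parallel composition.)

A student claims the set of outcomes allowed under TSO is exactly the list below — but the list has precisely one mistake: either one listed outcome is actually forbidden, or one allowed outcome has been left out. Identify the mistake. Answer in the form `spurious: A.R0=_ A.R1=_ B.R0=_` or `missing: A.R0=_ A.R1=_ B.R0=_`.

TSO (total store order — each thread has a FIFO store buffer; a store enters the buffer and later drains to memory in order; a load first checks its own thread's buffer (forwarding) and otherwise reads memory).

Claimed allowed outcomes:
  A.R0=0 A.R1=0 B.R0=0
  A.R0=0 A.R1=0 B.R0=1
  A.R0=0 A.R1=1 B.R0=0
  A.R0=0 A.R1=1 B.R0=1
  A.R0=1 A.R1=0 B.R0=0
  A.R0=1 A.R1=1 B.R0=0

outcome vector order: (A.R0,A.R1,B.R0)
[TSO] allowed = {0/0/0, 0/0/1, 0/1/0, 0/1/1, 1/1/0}
claimed∖TSO = {1/0/0}

spurious: A.R0=1 A.R1=0 B.R0=0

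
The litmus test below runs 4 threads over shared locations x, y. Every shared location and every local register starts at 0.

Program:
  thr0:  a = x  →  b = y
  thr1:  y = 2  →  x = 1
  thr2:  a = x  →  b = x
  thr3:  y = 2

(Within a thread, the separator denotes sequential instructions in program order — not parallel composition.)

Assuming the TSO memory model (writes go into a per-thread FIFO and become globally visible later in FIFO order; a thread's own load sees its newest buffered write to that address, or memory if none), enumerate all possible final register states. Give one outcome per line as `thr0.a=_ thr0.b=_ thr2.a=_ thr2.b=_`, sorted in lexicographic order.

thr0.a=0 thr0.b=0 thr2.a=0 thr2.b=0
thr0.a=0 thr0.b=0 thr2.a=0 thr2.b=1
thr0.a=0 thr0.b=0 thr2.a=1 thr2.b=1
thr0.a=0 thr0.b=2 thr2.a=0 thr2.b=0
thr0.a=0 thr0.b=2 thr2.a=0 thr2.b=1
thr0.a=0 thr0.b=2 thr2.a=1 thr2.b=1
thr0.a=1 thr0.b=2 thr2.a=0 thr2.b=0
thr0.a=1 thr0.b=2 thr2.a=0 thr2.b=1
thr0.a=1 thr0.b=2 thr2.a=1 thr2.b=1

outcome vector order: (thr0.a,thr0.b,thr2.a,thr2.b)
|TSO outcomes| = 9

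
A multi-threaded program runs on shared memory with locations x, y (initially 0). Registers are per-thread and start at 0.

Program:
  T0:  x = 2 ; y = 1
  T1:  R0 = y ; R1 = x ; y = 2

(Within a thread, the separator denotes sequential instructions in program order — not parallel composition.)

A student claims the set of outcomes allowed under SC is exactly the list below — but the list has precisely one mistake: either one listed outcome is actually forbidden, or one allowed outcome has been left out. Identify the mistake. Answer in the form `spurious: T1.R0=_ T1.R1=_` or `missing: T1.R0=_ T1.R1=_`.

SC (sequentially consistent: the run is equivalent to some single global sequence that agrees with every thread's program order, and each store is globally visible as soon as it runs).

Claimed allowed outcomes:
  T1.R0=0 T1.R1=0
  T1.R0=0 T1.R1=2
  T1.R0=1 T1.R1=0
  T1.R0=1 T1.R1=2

spurious: T1.R0=1 T1.R1=0

outcome vector order: (T1.R0,T1.R1)
SC: 3 outcomes — {<0 0> <0 2> <1 2>}
claimed∖SC = {<1 0>}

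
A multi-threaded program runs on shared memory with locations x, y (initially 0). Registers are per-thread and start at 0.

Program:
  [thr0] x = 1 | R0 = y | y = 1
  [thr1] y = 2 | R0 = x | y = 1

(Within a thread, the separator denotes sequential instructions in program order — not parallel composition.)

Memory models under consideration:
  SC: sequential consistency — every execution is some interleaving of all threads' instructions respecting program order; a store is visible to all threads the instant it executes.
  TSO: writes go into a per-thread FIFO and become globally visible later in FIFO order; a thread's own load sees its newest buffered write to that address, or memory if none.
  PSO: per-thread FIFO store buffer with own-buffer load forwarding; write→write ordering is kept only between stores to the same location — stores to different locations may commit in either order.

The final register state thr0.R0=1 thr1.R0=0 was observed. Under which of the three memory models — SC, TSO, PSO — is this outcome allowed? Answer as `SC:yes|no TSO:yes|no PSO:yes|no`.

SC:yes TSO:yes PSO:yes

outcome vector order: (thr0.R0,thr1.R0)
[SC] allowed = {01, 10, 11, 20, 21}
[TSO] allowed = {00, 01, 10, 11, 20, 21}
[PSO] allowed = {00, 01, 10, 11, 20, 21}
target 10 ∈ {SC,TSO,PSO}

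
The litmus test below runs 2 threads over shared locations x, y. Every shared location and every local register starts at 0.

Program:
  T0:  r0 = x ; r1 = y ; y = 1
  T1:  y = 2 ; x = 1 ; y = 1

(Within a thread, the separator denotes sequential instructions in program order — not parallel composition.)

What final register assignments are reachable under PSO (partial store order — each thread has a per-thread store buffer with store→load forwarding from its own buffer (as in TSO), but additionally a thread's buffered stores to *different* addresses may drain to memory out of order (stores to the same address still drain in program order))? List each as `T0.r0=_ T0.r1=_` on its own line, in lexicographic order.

T0.r0=0 T0.r1=0
T0.r0=0 T0.r1=1
T0.r0=0 T0.r1=2
T0.r0=1 T0.r1=0
T0.r0=1 T0.r1=1
T0.r0=1 T0.r1=2

outcome vector order: (T0.r0,T0.r1)
|PSO outcomes| = 6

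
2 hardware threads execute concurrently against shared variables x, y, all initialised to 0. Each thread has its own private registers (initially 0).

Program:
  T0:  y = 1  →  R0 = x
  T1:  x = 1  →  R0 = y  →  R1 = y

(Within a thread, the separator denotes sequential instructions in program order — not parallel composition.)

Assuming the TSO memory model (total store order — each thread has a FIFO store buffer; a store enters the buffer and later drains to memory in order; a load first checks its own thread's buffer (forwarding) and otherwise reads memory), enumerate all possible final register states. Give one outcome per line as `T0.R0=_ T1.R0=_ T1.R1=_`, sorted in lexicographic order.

outcome vector order: (T0.R0,T1.R0,T1.R1)
|TSO outcomes| = 6

T0.R0=0 T1.R0=0 T1.R1=0
T0.R0=0 T1.R0=0 T1.R1=1
T0.R0=0 T1.R0=1 T1.R1=1
T0.R0=1 T1.R0=0 T1.R1=0
T0.R0=1 T1.R0=0 T1.R1=1
T0.R0=1 T1.R0=1 T1.R1=1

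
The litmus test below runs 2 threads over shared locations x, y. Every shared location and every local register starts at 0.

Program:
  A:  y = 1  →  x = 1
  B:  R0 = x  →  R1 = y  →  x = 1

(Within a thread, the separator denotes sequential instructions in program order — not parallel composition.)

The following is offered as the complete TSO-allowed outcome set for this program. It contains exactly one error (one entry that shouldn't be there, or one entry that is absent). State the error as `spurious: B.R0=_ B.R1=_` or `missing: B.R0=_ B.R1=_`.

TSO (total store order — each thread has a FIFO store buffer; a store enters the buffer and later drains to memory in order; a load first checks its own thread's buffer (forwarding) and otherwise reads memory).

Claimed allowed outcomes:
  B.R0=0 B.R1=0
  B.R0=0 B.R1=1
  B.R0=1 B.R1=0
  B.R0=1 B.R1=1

spurious: B.R0=1 B.R1=0

outcome vector order: (B.R0,B.R1)
under TSO → (0,0) (0,1) (1,1)
claimed∖TSO = {(1,0)}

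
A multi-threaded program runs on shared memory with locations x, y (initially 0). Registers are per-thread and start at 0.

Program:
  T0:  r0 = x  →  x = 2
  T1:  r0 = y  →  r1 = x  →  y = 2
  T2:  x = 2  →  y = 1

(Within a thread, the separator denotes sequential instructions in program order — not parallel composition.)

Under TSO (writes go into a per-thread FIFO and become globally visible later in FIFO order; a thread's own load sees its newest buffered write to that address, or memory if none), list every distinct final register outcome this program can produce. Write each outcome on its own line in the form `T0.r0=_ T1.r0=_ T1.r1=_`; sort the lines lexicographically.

outcome vector order: (T0.r0,T1.r0,T1.r1)
|TSO outcomes| = 6

T0.r0=0 T1.r0=0 T1.r1=0
T0.r0=0 T1.r0=0 T1.r1=2
T0.r0=0 T1.r0=1 T1.r1=2
T0.r0=2 T1.r0=0 T1.r1=0
T0.r0=2 T1.r0=0 T1.r1=2
T0.r0=2 T1.r0=1 T1.r1=2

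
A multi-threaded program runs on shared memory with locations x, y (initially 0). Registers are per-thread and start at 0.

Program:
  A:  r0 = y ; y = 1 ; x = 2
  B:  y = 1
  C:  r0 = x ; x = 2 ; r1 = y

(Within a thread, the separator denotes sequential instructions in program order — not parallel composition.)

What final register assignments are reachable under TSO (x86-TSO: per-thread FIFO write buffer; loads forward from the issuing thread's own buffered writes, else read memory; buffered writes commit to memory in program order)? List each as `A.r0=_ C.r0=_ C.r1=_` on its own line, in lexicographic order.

outcome vector order: (A.r0,C.r0,C.r1)
|TSO outcomes| = 6

A.r0=0 C.r0=0 C.r1=0
A.r0=0 C.r0=0 C.r1=1
A.r0=0 C.r0=2 C.r1=1
A.r0=1 C.r0=0 C.r1=0
A.r0=1 C.r0=0 C.r1=1
A.r0=1 C.r0=2 C.r1=1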